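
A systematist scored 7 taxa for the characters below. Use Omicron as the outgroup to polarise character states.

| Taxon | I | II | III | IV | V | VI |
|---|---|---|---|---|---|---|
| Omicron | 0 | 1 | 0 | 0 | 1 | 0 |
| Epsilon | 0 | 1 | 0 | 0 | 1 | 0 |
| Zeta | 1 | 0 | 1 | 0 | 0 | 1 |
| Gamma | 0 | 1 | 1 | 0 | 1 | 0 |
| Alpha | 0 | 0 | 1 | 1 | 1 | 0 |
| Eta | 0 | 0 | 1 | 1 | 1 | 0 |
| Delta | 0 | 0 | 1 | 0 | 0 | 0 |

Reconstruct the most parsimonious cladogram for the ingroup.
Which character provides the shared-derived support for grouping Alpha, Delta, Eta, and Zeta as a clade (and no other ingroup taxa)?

II

Character polarity is set by the outgroup: the derived state is whichever differs from the outgroup's state, so for II, V the derived state is '0', and for the remaining characters it is '1'.
I (derived state '1') is unique to Zeta (autapomorphy; uninformative for grouping).
Only Alpha, Delta, Eta, and Zeta show the derived state '0' for II, supporting them as a clade.
III (derived state '1') is shared by Alpha, Delta, Eta, Gamma, and Zeta — a synapomorphy uniting that clade.
Only Alpha and Eta show the derived state '1' for IV, supporting them as a clade.
V (derived state '0') is shared by Delta and Zeta — a synapomorphy uniting that clade.
VI (derived state '1') is unique to Zeta (autapomorphy; uninformative for grouping).
Most parsimonious ingroup topology: (Epsilon,(((Zeta,Delta),(Alpha,Eta)),Gamma)).
The clade {Alpha, Delta, Eta, Zeta} is supported by II: its derived state '0' occurs in exactly those taxa and in no other taxon (including the outgroup).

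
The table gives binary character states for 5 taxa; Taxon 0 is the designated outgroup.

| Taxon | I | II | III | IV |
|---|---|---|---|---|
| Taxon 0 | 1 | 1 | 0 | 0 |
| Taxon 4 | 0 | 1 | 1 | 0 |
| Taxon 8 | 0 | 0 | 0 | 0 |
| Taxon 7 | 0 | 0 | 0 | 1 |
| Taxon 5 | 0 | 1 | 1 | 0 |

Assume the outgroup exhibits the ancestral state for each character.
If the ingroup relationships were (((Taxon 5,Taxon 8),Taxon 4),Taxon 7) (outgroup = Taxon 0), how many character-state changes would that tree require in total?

Map each character onto (((Taxon 5,Taxon 8),Taxon 4),Taxon 7) (rooted by Taxon 0) and count the minimum state changes it requires (Fitch parsimony):
I: 1; II: 2; III: 2; IV: 1.
Total tree length = 6.

6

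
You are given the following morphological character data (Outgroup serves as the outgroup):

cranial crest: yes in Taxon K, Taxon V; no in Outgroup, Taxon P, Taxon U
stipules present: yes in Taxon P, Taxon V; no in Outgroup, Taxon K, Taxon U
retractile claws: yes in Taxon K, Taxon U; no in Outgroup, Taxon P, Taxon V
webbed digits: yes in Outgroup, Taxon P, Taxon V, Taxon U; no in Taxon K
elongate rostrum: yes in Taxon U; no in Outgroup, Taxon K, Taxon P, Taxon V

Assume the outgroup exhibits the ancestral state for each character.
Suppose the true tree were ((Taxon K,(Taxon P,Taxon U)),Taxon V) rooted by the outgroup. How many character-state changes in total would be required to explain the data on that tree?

8

Map each character onto ((Taxon K,(Taxon P,Taxon U)),Taxon V) (rooted by Outgroup) and count the minimum state changes it requires (Fitch parsimony):
cranial crest: 2; stipules present: 2; retractile claws: 2; webbed digits: 1; elongate rostrum: 1.
Total tree length = 8.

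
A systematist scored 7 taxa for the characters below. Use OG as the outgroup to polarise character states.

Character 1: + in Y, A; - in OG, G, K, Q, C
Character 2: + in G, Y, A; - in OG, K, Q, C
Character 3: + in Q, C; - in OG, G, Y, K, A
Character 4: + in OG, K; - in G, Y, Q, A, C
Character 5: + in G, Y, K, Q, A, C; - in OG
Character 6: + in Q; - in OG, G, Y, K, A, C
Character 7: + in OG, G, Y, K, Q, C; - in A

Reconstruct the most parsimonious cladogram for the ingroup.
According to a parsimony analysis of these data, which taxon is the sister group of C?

Character polarity is set by the outgroup: the derived state is whichever differs from the outgroup's state, so for Character 4, Character 7 the derived state is '-', and for the remaining characters it is '+'.
Character 1 (derived state '+') is shared by A and Y — a synapomorphy uniting that clade.
Character 2 (derived state '+') is shared by A, G, and Y — a synapomorphy uniting that clade.
Character 3 (derived state '+') is shared by C and Q — a synapomorphy uniting that clade.
Only A, C, G, Q, and Y show the derived state '-' for Character 4, supporting them as a clade.
All ingroup taxa share the derived state '+' for Character 5; it defines the ingroup but does not resolve relationships within it.
Character 6: derived state '+' in Q only — an autapomorphy, so it tells us nothing about relationships among taxa.
Character 7: derived state '-' in A only — an autapomorphy, so it tells us nothing about relationships among taxa.
Most parsimonious ingroup topology: (((G,(Y,A)),(Q,C)),K).
C and Q form a cherry on this tree, so they are sister taxa.

Q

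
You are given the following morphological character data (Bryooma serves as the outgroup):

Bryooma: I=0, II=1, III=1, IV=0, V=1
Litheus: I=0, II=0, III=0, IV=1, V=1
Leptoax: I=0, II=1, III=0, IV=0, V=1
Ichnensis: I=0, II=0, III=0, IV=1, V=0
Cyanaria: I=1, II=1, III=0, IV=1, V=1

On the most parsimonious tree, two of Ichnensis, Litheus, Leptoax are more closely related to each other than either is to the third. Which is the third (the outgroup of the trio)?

Leptoax

Character polarity is set by the outgroup: the derived state is whichever differs from the outgroup's state, so for II, III, V the derived state is '0', and for the remaining characters it is '1'.
I (derived state '1') is unique to Cyanaria (autapomorphy; uninformative for grouping).
II: derived state '0' in Ichnensis and Litheus only — synapomorphy for {Ichnensis, Litheus}.
All ingroup taxa share the derived state '0' for III; it defines the ingroup but does not resolve relationships within it.
Only Cyanaria, Ichnensis, and Litheus show the derived state '1' for IV, supporting them as a clade.
V (derived state '0') is unique to Ichnensis (autapomorphy; uninformative for grouping).
Most parsimonious ingroup topology: (((Litheus,Ichnensis),Cyanaria),Leptoax).
Litheus and Ichnensis share a more recent common ancestor with each other than either does with Leptoax, so Leptoax is the least closely related of the three.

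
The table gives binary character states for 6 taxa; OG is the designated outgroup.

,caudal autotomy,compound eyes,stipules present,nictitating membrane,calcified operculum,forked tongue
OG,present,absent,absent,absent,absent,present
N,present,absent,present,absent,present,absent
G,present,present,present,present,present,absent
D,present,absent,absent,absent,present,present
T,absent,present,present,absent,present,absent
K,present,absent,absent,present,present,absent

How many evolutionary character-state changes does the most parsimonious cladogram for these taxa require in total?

7

Character polarity is set by the outgroup: the derived state is whichever differs from the outgroup's state, so for caudal autotomy, forked tongue the derived state is 'absent', and for the remaining characters it is 'present'.
caudal autotomy (derived state 'absent') is unique to T (autapomorphy; uninformative for grouping).
compound eyes (derived state 'present') is shared by G and T — a synapomorphy uniting that clade.
stipules present: derived state 'present' in G, N, and T only — synapomorphy for {G, N, T}.
nictitating membrane groups G and K, which is incompatible with the clades supported by the remaining characters; treating it as convergent (homoplasy) costs fewer steps than any alternative tree.
calcified operculum (derived state 'present') is shared by all ingroup taxa — unites the whole ingroup.
forked tongue (derived state 'absent') is shared by G, K, N, and T — a synapomorphy uniting that clade.
Most parsimonious ingroup topology: (((N,(G,T)),K),D).
Changes per character on this tree: caudal autotomy: 1; compound eyes: 1; stipules present: 1; nictitating membrane: 2; calcified operculum: 1; forked tongue: 1.
Total = 7.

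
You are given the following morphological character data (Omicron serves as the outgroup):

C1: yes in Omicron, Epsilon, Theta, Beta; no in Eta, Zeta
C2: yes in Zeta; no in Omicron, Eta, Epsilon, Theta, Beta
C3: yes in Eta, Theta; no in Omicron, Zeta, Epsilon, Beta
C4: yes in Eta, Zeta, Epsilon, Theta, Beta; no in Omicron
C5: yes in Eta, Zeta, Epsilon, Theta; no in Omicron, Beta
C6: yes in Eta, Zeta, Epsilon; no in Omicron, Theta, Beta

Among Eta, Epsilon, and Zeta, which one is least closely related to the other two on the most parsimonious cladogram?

Character polarity is set by the outgroup: the derived state is whichever differs from the outgroup's state, so for C1 the derived state is 'no', and for the remaining characters it is 'yes'.
C1: derived state 'no' in Eta and Zeta only — synapomorphy for {Eta, Zeta}.
C2 (derived state 'yes') is unique to Zeta (autapomorphy; uninformative for grouping).
C3 (state 'yes') occurs in Eta and Theta but conflicts with the nesting implied by the other characters — most parsimoniously interpreted as homoplasy.
All ingroup taxa share the derived state 'yes' for C4; it defines the ingroup but does not resolve relationships within it.
C5 (derived state 'yes') is shared by Epsilon, Eta, Theta, and Zeta — a synapomorphy uniting that clade.
C6: derived state 'yes' in Epsilon, Eta, and Zeta only — synapomorphy for {Epsilon, Eta, Zeta}.
Most parsimonious ingroup topology: ((((Eta,Zeta),Epsilon),Theta),Beta).
Zeta and Eta share a more recent common ancestor with each other than either does with Epsilon, so Epsilon is the least closely related of the three.

Epsilon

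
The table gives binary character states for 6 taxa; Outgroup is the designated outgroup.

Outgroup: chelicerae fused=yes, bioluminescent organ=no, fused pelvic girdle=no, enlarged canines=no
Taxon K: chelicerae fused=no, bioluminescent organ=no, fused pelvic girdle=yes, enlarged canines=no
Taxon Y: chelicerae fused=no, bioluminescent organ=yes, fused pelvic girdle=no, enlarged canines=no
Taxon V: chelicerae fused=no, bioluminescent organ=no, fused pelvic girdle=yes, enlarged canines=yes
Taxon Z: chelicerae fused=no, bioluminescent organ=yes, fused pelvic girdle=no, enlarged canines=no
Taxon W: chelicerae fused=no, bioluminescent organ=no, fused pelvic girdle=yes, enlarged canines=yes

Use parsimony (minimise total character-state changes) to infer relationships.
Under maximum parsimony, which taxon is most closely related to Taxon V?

Character polarity is set by the outgroup: the derived state is whichever differs from the outgroup's state, so for chelicerae fused the derived state is 'no', and for the remaining characters it is 'yes'.
chelicerae fused (derived state 'no') is shared by all ingroup taxa — unites the whole ingroup.
bioluminescent organ: derived state 'yes' in Taxon Y and Taxon Z only — synapomorphy for {Taxon Y, Taxon Z}.
fused pelvic girdle: derived state 'yes' in Taxon K, Taxon V, and Taxon W only — synapomorphy for {Taxon K, Taxon V, Taxon W}.
Only Taxon V and Taxon W show the derived state 'yes' for enlarged canines, supporting them as a clade.
Most parsimonious ingroup topology: ((Taxon K,(Taxon V,Taxon W)),(Taxon Y,Taxon Z)).
Taxon V and Taxon W form a cherry on this tree, so they are sister taxa.

Taxon W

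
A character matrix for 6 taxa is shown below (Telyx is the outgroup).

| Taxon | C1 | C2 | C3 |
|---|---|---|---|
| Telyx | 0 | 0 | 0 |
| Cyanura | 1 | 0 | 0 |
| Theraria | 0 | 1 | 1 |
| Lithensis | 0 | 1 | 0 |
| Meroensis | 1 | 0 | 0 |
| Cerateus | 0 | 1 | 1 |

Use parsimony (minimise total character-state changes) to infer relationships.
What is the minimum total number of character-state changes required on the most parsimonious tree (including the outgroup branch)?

3

The outgroup has state '0' for every character, so '1' is the derived state throughout.
Only Cyanura and Meroensis show the derived state '1' for C1, supporting them as a clade.
Only Cerateus, Lithensis, and Theraria show the derived state '1' for C2, supporting them as a clade.
Only Cerateus and Theraria show the derived state '1' for C3, supporting them as a clade.
Most parsimonious ingroup topology: ((Cyanura,Meroensis),((Theraria,Cerateus),Lithensis)).
Changes per character on this tree: C1: 1; C2: 1; C3: 1.
Total = 3.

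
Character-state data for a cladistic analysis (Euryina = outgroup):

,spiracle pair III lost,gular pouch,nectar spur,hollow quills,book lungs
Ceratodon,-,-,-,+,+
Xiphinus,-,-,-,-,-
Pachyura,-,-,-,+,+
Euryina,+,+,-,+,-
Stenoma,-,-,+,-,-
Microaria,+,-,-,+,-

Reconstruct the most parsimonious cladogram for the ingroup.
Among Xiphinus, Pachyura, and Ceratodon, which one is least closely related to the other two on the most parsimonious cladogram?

Xiphinus

Character polarity is set by the outgroup: the derived state is whichever differs from the outgroup's state, so for spiracle pair III lost, gular pouch, hollow quills the derived state is '-', and for the remaining characters it is '+'.
spiracle pair III lost: derived state '-' in Ceratodon, Pachyura, Stenoma, and Xiphinus only — synapomorphy for {Ceratodon, Pachyura, Stenoma, Xiphinus}.
All ingroup taxa share the derived state '-' for gular pouch; it defines the ingroup but does not resolve relationships within it.
nectar spur (derived state '+') is unique to Stenoma (autapomorphy; uninformative for grouping).
hollow quills: derived state '-' in Stenoma and Xiphinus only — synapomorphy for {Stenoma, Xiphinus}.
book lungs: derived state '+' in Ceratodon and Pachyura only — synapomorphy for {Ceratodon, Pachyura}.
Most parsimonious ingroup topology: (((Stenoma,Xiphinus),(Pachyura,Ceratodon)),Microaria).
Pachyura and Ceratodon share a more recent common ancestor with each other than either does with Xiphinus, so Xiphinus is the least closely related of the three.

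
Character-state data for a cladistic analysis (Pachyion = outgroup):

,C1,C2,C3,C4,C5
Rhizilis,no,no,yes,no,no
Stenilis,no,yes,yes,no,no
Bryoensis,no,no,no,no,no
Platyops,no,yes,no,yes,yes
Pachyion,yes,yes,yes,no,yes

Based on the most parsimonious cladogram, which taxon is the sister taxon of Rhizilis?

Bryoensis

Character polarity is set by the outgroup: the derived state is whichever differs from the outgroup's state, so for C1, C2, C3, C5 the derived state is 'no', and for the remaining characters it is 'yes'.
C1 (derived state 'no') is shared by all ingroup taxa — unites the whole ingroup.
Only Bryoensis and Rhizilis show the derived state 'no' for C2, supporting them as a clade.
C3 (state 'no') occurs in Bryoensis and Platyops but conflicts with the nesting implied by the other characters — most parsimoniously interpreted as homoplasy.
C4 (derived state 'yes') is unique to Platyops (autapomorphy; uninformative for grouping).
C5: derived state 'no' in Bryoensis, Rhizilis, and Stenilis only — synapomorphy for {Bryoensis, Rhizilis, Stenilis}.
Most parsimonious ingroup topology: ((Stenilis,(Bryoensis,Rhizilis)),Platyops).
Rhizilis and Bryoensis form a cherry on this tree, so they are sister taxa.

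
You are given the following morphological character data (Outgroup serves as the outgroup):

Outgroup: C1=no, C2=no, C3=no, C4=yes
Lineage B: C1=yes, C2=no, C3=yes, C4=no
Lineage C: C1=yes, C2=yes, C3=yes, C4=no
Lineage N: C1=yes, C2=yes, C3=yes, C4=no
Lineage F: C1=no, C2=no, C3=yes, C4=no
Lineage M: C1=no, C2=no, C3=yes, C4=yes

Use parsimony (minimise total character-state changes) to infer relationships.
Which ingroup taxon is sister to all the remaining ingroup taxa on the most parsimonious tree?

Lineage M

Character polarity is set by the outgroup: the derived state is whichever differs from the outgroup's state, so for C4 the derived state is 'no', and for the remaining characters it is 'yes'.
C1 (derived state 'yes') is shared by Lineage B, Lineage C, and Lineage N — a synapomorphy uniting that clade.
Only Lineage C and Lineage N show the derived state 'yes' for C2, supporting them as a clade.
C3 (derived state 'yes') is shared by all ingroup taxa — unites the whole ingroup.
C4: derived state 'no' in Lineage B, Lineage C, Lineage F, and Lineage N only — synapomorphy for {Lineage B, Lineage C, Lineage F, Lineage N}.
Most parsimonious ingroup topology: (((Lineage B,(Lineage C,Lineage N)),Lineage F),Lineage M).
Lineage M is sister to the clade containing all other ingroup taxa, so it is the earliest-diverging (most basal) ingroup lineage.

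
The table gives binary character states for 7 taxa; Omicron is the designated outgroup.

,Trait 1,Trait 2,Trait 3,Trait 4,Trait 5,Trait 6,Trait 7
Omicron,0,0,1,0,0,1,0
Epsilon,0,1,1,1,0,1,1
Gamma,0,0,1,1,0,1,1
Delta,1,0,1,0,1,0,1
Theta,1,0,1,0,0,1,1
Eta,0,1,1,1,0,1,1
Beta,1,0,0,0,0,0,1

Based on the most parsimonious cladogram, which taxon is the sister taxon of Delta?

Beta

Character polarity is set by the outgroup: the derived state is whichever differs from the outgroup's state, so for Trait 3, Trait 6 the derived state is '0', and for the remaining characters it is '1'.
Only Beta, Delta, and Theta show the derived state '1' for Trait 1, supporting them as a clade.
Trait 2: derived state '1' in Epsilon and Eta only — synapomorphy for {Epsilon, Eta}.
Trait 3 (derived state '0') is unique to Beta (autapomorphy; uninformative for grouping).
Trait 4 (derived state '1') is shared by Epsilon, Eta, and Gamma — a synapomorphy uniting that clade.
Trait 5: derived state '1' in Delta only — an autapomorphy, so it tells us nothing about relationships among taxa.
Only Beta and Delta show the derived state '0' for Trait 6, supporting them as a clade.
Trait 7 (derived state '1') is shared by all ingroup taxa — unites the whole ingroup.
Most parsimonious ingroup topology: (((Epsilon,Eta),Gamma),((Delta,Beta),Theta)).
Delta and Beta form a cherry on this tree, so they are sister taxa.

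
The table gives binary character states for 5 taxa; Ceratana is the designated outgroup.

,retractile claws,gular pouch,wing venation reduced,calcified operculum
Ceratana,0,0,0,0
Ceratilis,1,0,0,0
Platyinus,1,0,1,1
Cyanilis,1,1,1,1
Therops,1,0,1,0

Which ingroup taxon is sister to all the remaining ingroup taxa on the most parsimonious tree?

Ceratilis

The outgroup has state '0' for every character, so '1' is the derived state throughout.
All ingroup taxa share the derived state '1' for retractile claws; it defines the ingroup but does not resolve relationships within it.
gular pouch (derived state '1') is unique to Cyanilis (autapomorphy; uninformative for grouping).
wing venation reduced: derived state '1' in Cyanilis, Platyinus, and Therops only — synapomorphy for {Cyanilis, Platyinus, Therops}.
Only Cyanilis and Platyinus show the derived state '1' for calcified operculum, supporting them as a clade.
Most parsimonious ingroup topology: (Ceratilis,((Platyinus,Cyanilis),Therops)).
Ceratilis is sister to the clade containing all other ingroup taxa, so it is the earliest-diverging (most basal) ingroup lineage.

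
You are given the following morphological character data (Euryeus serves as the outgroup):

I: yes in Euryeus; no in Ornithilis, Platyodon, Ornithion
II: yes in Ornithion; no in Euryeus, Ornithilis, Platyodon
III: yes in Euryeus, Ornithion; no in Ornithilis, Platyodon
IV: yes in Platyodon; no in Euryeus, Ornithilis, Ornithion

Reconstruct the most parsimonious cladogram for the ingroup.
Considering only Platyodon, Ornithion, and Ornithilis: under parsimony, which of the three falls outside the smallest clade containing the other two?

Ornithion

Character polarity is set by the outgroup: the derived state is whichever differs from the outgroup's state, so for I, III the derived state is 'no', and for the remaining characters it is 'yes'.
I (derived state 'no') is shared by all ingroup taxa — unites the whole ingroup.
II (derived state 'yes') is unique to Ornithion (autapomorphy; uninformative for grouping).
III (derived state 'no') is shared by Ornithilis and Platyodon — a synapomorphy uniting that clade.
IV: derived state 'yes' in Platyodon only — an autapomorphy, so it tells us nothing about relationships among taxa.
Most parsimonious ingroup topology: ((Ornithilis,Platyodon),Ornithion).
Ornithilis and Platyodon share a more recent common ancestor with each other than either does with Ornithion, so Ornithion is the least closely related of the three.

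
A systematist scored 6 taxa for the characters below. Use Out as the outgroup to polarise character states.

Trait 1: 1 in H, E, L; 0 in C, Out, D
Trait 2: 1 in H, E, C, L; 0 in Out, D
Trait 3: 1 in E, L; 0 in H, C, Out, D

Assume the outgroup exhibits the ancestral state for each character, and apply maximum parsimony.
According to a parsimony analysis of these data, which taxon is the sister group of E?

The outgroup has state '0' for every character, so '1' is the derived state throughout.
Trait 1 (derived state '1') is shared by E, H, and L — a synapomorphy uniting that clade.
Trait 2: derived state '1' in C, E, H, and L only — synapomorphy for {C, E, H, L}.
Trait 3: derived state '1' in E and L only — synapomorphy for {E, L}.
Most parsimonious ingroup topology: ((((E,L),H),C),D).
E and L form a cherry on this tree, so they are sister taxa.

L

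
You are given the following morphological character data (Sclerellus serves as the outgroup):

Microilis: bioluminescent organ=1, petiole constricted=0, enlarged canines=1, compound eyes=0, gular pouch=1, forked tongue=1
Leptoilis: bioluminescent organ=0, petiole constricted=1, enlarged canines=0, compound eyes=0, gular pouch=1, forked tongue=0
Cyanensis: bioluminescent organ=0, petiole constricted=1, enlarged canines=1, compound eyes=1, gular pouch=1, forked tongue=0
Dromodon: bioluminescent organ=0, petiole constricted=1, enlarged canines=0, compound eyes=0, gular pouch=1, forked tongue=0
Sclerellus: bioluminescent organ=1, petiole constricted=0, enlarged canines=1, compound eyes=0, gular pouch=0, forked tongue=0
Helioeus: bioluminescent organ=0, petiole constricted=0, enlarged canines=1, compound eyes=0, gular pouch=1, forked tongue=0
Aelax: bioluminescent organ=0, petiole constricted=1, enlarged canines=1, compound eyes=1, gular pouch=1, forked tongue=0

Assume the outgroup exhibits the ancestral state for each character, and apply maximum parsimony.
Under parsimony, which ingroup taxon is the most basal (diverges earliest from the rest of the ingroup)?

Microilis

Character polarity is set by the outgroup: the derived state is whichever differs from the outgroup's state, so for bioluminescent organ, enlarged canines the derived state is '0', and for the remaining characters it is '1'.
Only Aelax, Cyanensis, Dromodon, Helioeus, and Leptoilis show the derived state '0' for bioluminescent organ, supporting them as a clade.
petiole constricted: derived state '1' in Aelax, Cyanensis, Dromodon, and Leptoilis only — synapomorphy for {Aelax, Cyanensis, Dromodon, Leptoilis}.
enlarged canines: derived state '0' in Dromodon and Leptoilis only — synapomorphy for {Dromodon, Leptoilis}.
compound eyes: derived state '1' in Aelax and Cyanensis only — synapomorphy for {Aelax, Cyanensis}.
All ingroup taxa share the derived state '1' for gular pouch; it defines the ingroup but does not resolve relationships within it.
forked tongue: derived state '1' in Microilis only — an autapomorphy, so it tells us nothing about relationships among taxa.
Most parsimonious ingroup topology: ((((Leptoilis,Dromodon),(Aelax,Cyanensis)),Helioeus),Microilis).
Microilis is sister to the clade containing all other ingroup taxa, so it is the earliest-diverging (most basal) ingroup lineage.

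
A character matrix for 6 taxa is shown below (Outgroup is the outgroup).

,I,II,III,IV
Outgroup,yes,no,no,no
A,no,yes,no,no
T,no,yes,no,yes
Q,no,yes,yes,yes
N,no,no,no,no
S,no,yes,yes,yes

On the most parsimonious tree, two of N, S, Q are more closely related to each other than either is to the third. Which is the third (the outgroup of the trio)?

Character polarity is set by the outgroup: the derived state is whichever differs from the outgroup's state, so for I the derived state is 'no', and for the remaining characters it is 'yes'.
I (derived state 'no') is shared by all ingroup taxa — unites the whole ingroup.
II (derived state 'yes') is shared by A, Q, S, and T — a synapomorphy uniting that clade.
Only Q and S show the derived state 'yes' for III, supporting them as a clade.
IV (derived state 'yes') is shared by Q, S, and T — a synapomorphy uniting that clade.
Most parsimonious ingroup topology: ((A,(T,(Q,S))),N).
S and Q share a more recent common ancestor with each other than either does with N, so N is the least closely related of the three.

N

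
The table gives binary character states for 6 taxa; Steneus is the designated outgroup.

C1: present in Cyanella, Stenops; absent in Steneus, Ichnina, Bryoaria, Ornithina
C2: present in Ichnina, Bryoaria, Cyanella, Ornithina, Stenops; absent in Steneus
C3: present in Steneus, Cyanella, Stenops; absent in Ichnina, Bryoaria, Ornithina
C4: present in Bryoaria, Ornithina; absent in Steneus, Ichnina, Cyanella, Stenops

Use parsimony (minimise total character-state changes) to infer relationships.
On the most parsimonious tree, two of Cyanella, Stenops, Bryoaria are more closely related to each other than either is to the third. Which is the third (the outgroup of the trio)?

Character polarity is set by the outgroup: the derived state is whichever differs from the outgroup's state, so for C3 the derived state is 'absent', and for the remaining characters it is 'present'.
Only Cyanella and Stenops show the derived state 'present' for C1, supporting them as a clade.
C2 (derived state 'present') is shared by all ingroup taxa — unites the whole ingroup.
C3 (derived state 'absent') is shared by Bryoaria, Ichnina, and Ornithina — a synapomorphy uniting that clade.
C4 (derived state 'present') is shared by Bryoaria and Ornithina — a synapomorphy uniting that clade.
Most parsimonious ingroup topology: ((Ichnina,(Bryoaria,Ornithina)),(Cyanella,Stenops)).
Stenops and Cyanella share a more recent common ancestor with each other than either does with Bryoaria, so Bryoaria is the least closely related of the three.

Bryoaria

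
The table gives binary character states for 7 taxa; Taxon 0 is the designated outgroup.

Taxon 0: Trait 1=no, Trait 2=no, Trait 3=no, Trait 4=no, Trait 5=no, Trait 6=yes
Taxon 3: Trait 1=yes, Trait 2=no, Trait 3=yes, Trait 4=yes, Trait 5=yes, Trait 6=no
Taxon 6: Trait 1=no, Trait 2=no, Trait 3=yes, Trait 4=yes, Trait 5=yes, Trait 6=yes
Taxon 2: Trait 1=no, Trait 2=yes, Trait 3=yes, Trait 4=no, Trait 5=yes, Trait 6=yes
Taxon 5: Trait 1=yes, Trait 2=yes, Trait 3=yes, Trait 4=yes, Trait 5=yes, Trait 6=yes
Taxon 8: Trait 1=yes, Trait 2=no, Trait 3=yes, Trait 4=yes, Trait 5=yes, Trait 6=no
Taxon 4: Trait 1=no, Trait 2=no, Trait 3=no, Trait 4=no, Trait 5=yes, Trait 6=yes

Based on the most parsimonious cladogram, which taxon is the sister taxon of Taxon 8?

Taxon 3

Character polarity is set by the outgroup: the derived state is whichever differs from the outgroup's state, so for Trait 6 the derived state is 'no', and for the remaining characters it is 'yes'.
Trait 1 (derived state 'yes') is shared by Taxon 3, Taxon 5, and Taxon 8 — a synapomorphy uniting that clade.
Trait 2 groups Taxon 2 and Taxon 5, which is incompatible with the clades supported by the remaining characters; treating it as convergent (homoplasy) costs fewer steps than any alternative tree.
Trait 3 (derived state 'yes') is shared by Taxon 2, Taxon 3, Taxon 5, Taxon 6, and Taxon 8 — a synapomorphy uniting that clade.
Only Taxon 3, Taxon 5, Taxon 6, and Taxon 8 show the derived state 'yes' for Trait 4, supporting them as a clade.
Trait 5 (derived state 'yes') is shared by all ingroup taxa — unites the whole ingroup.
Only Taxon 3 and Taxon 8 show the derived state 'no' for Trait 6, supporting them as a clade.
Most parsimonious ingroup topology: (((((Taxon 3,Taxon 8),Taxon 5),Taxon 6),Taxon 2),Taxon 4).
Taxon 8 and Taxon 3 form a cherry on this tree, so they are sister taxa.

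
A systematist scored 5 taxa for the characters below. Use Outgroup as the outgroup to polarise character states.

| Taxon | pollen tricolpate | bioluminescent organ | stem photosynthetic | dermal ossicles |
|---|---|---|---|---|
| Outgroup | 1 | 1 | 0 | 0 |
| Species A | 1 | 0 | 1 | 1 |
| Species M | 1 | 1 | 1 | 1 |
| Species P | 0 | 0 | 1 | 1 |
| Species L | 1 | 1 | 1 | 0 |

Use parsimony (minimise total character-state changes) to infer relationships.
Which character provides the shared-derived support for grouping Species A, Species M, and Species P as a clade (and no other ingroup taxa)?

Character polarity is set by the outgroup: the derived state is whichever differs from the outgroup's state, so for pollen tricolpate, bioluminescent organ the derived state is '0', and for the remaining characters it is '1'.
pollen tricolpate (derived state '0') is unique to Species P (autapomorphy; uninformative for grouping).
bioluminescent organ (derived state '0') is shared by Species A and Species P — a synapomorphy uniting that clade.
All ingroup taxa share the derived state '1' for stem photosynthetic; it defines the ingroup but does not resolve relationships within it.
dermal ossicles: derived state '1' in Species A, Species M, and Species P only — synapomorphy for {Species A, Species M, Species P}.
Most parsimonious ingroup topology: (((Species A,Species P),Species M),Species L).
The clade {Species A, Species M, Species P} is supported by dermal ossicles: its derived state '1' occurs in exactly those taxa and in no other taxon (including the outgroup).

dermal ossicles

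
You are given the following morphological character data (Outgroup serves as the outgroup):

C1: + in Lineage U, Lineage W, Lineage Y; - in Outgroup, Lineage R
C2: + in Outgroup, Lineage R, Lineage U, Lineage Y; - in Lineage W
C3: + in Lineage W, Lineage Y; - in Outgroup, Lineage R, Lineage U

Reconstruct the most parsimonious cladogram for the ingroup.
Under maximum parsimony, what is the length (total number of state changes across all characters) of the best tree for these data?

Character polarity is set by the outgroup: the derived state is whichever differs from the outgroup's state, so for C2 the derived state is '-', and for the remaining characters it is '+'.
Only Lineage U, Lineage W, and Lineage Y show the derived state '+' for C1, supporting them as a clade.
C2: derived state '-' in Lineage W only — an autapomorphy, so it tells us nothing about relationships among taxa.
Only Lineage W and Lineage Y show the derived state '+' for C3, supporting them as a clade.
Most parsimonious ingroup topology: (Lineage R,(Lineage U,(Lineage W,Lineage Y))).
Changes per character on this tree: C1: 1; C2: 1; C3: 1.
Total = 3.

3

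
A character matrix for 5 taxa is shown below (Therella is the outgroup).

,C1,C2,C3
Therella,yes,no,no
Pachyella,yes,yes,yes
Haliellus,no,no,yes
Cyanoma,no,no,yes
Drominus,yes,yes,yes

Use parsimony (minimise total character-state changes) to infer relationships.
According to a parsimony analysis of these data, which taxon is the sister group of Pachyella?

Character polarity is set by the outgroup: the derived state is whichever differs from the outgroup's state, so for C1 the derived state is 'no', and for the remaining characters it is 'yes'.
Only Cyanoma and Haliellus show the derived state 'no' for C1, supporting them as a clade.
C2 (derived state 'yes') is shared by Drominus and Pachyella — a synapomorphy uniting that clade.
C3 (derived state 'yes') is shared by all ingroup taxa — unites the whole ingroup.
Most parsimonious ingroup topology: ((Pachyella,Drominus),(Haliellus,Cyanoma)).
Pachyella and Drominus form a cherry on this tree, so they are sister taxa.

Drominus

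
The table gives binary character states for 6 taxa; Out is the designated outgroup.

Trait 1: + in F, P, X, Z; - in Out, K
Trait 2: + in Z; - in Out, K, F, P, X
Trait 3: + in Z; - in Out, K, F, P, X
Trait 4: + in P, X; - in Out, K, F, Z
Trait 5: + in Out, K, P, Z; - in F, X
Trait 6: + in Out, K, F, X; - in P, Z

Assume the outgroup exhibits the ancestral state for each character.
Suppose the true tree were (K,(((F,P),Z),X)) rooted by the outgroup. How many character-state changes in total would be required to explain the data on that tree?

Map each character onto (K,(((F,P),Z),X)) (rooted by Out) and count the minimum state changes it requires (Fitch parsimony):
Trait 1: 1; Trait 2: 1; Trait 3: 1; Trait 4: 2; Trait 5: 2; Trait 6: 2.
Total tree length = 9.

9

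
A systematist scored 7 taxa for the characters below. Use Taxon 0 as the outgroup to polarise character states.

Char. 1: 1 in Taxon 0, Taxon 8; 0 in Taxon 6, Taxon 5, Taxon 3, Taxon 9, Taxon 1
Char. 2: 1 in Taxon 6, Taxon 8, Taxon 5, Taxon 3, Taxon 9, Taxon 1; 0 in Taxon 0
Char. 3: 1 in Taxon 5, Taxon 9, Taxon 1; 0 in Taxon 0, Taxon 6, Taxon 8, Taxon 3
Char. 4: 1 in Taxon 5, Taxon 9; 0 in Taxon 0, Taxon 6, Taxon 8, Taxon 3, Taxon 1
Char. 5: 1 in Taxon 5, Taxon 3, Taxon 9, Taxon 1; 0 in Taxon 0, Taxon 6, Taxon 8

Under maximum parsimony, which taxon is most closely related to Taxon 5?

Character polarity is set by the outgroup: the derived state is whichever differs from the outgroup's state, so for Char. 1 the derived state is '0', and for the remaining characters it is '1'.
Char. 1: derived state '0' in Taxon 1, Taxon 3, Taxon 5, Taxon 6, and Taxon 9 only — synapomorphy for {Taxon 1, Taxon 3, Taxon 5, Taxon 6, Taxon 9}.
All ingroup taxa share the derived state '1' for Char. 2; it defines the ingroup but does not resolve relationships within it.
Only Taxon 1, Taxon 5, and Taxon 9 show the derived state '1' for Char. 3, supporting them as a clade.
Char. 4: derived state '1' in Taxon 5 and Taxon 9 only — synapomorphy for {Taxon 5, Taxon 9}.
Char. 5 (derived state '1') is shared by Taxon 1, Taxon 3, Taxon 5, and Taxon 9 — a synapomorphy uniting that clade.
Most parsimonious ingroup topology: ((Taxon 6,(((Taxon 5,Taxon 9),Taxon 1),Taxon 3)),Taxon 8).
Taxon 5 and Taxon 9 form a cherry on this tree, so they are sister taxa.

Taxon 9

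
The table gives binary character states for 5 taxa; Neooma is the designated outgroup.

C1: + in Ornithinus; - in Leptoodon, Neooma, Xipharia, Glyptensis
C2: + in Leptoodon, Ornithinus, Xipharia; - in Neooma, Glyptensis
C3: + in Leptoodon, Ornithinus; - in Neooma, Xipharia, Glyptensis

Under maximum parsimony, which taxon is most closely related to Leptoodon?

Ornithinus

The outgroup has state '-' for every character, so '+' is the derived state throughout.
C1 (derived state '+') is unique to Ornithinus (autapomorphy; uninformative for grouping).
C2 (derived state '+') is shared by Leptoodon, Ornithinus, and Xipharia — a synapomorphy uniting that clade.
Only Leptoodon and Ornithinus show the derived state '+' for C3, supporting them as a clade.
Most parsimonious ingroup topology: (((Leptoodon,Ornithinus),Xipharia),Glyptensis).
Leptoodon and Ornithinus form a cherry on this tree, so they are sister taxa.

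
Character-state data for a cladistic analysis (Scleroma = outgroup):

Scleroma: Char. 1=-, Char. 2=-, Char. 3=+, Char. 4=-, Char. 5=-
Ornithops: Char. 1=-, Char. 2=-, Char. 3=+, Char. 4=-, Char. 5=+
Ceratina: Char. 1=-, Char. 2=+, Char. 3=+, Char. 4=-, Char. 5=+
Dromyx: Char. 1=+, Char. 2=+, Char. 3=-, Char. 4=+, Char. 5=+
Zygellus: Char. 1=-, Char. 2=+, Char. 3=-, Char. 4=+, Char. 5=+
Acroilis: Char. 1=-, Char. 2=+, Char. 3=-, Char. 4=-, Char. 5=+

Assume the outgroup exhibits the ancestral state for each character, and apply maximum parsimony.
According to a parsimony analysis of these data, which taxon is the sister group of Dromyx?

Zygellus

Character polarity is set by the outgroup: the derived state is whichever differs from the outgroup's state, so for Char. 3 the derived state is '-', and for the remaining characters it is '+'.
Char. 1 (derived state '+') is unique to Dromyx (autapomorphy; uninformative for grouping).
Char. 2: derived state '+' in Acroilis, Ceratina, Dromyx, and Zygellus only — synapomorphy for {Acroilis, Ceratina, Dromyx, Zygellus}.
Only Acroilis, Dromyx, and Zygellus show the derived state '-' for Char. 3, supporting them as a clade.
Char. 4 (derived state '+') is shared by Dromyx and Zygellus — a synapomorphy uniting that clade.
All ingroup taxa share the derived state '+' for Char. 5; it defines the ingroup but does not resolve relationships within it.
Most parsimonious ingroup topology: (Ornithops,(Ceratina,((Dromyx,Zygellus),Acroilis))).
Dromyx and Zygellus form a cherry on this tree, so they are sister taxa.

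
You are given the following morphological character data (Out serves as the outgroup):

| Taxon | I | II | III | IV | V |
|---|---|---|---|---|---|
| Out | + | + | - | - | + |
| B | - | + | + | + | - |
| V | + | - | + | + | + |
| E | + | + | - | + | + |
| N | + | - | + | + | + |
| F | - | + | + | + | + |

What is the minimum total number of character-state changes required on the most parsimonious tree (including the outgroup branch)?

Character polarity is set by the outgroup: the derived state is whichever differs from the outgroup's state, so for I, II, V the derived state is '-', and for the remaining characters it is '+'.
I: derived state '-' in B and F only — synapomorphy for {B, F}.
II: derived state '-' in N and V only — synapomorphy for {N, V}.
III: derived state '+' in B, F, N, and V only — synapomorphy for {B, F, N, V}.
All ingroup taxa share the derived state '+' for IV; it defines the ingroup but does not resolve relationships within it.
V (derived state '-') is unique to B (autapomorphy; uninformative for grouping).
Most parsimonious ingroup topology: (((B,F),(V,N)),E).
Changes per character on this tree: I: 1; II: 1; III: 1; IV: 1; V: 1.
Total = 5.

5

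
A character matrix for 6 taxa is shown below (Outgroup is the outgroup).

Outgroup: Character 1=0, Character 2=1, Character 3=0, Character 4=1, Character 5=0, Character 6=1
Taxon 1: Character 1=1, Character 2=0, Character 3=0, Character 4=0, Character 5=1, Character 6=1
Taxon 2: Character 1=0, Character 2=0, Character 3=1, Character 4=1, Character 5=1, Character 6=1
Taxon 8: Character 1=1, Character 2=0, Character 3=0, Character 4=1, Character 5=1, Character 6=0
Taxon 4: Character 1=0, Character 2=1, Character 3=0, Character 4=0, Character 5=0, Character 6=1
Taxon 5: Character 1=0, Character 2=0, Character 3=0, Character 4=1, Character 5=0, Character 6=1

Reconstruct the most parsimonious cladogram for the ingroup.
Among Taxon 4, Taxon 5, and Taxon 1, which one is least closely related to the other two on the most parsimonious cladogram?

Taxon 4

Character polarity is set by the outgroup: the derived state is whichever differs from the outgroup's state, so for Character 2, Character 4, Character 6 the derived state is '0', and for the remaining characters it is '1'.
Character 1 (derived state '1') is shared by Taxon 1 and Taxon 8 — a synapomorphy uniting that clade.
Character 2: derived state '0' in Taxon 1, Taxon 2, Taxon 5, and Taxon 8 only — synapomorphy for {Taxon 1, Taxon 2, Taxon 5, Taxon 8}.
Character 3: derived state '1' in Taxon 2 only — an autapomorphy, so it tells us nothing about relationships among taxa.
Character 4 groups Taxon 1 and Taxon 4, which is incompatible with the clades supported by the remaining characters; treating it as convergent (homoplasy) costs fewer steps than any alternative tree.
Only Taxon 1, Taxon 2, and Taxon 8 show the derived state '1' for Character 5, supporting them as a clade.
Character 6: derived state '0' in Taxon 8 only — an autapomorphy, so it tells us nothing about relationships among taxa.
Most parsimonious ingroup topology: ((((Taxon 1,Taxon 8),Taxon 2),Taxon 5),Taxon 4).
Taxon 5 and Taxon 1 share a more recent common ancestor with each other than either does with Taxon 4, so Taxon 4 is the least closely related of the three.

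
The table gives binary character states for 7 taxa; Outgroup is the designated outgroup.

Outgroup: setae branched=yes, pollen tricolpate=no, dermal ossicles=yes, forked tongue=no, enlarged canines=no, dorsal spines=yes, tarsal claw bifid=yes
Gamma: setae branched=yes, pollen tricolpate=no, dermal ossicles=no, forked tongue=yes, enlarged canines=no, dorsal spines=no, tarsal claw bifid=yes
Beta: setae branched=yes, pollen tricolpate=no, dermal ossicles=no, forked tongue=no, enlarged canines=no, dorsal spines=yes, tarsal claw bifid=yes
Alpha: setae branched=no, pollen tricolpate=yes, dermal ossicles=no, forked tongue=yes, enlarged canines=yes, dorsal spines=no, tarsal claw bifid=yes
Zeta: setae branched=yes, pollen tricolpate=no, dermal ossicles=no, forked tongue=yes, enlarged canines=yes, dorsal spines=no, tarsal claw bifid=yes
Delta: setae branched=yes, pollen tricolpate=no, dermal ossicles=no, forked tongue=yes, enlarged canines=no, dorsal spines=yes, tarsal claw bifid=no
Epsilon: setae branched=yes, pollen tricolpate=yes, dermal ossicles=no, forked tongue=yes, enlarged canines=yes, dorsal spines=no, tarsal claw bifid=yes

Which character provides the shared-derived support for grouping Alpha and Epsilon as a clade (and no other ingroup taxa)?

pollen tricolpate

Character polarity is set by the outgroup: the derived state is whichever differs from the outgroup's state, so for setae branched, dermal ossicles, dorsal spines, tarsal claw bifid the derived state is 'no', and for the remaining characters it is 'yes'.
setae branched (derived state 'no') is unique to Alpha (autapomorphy; uninformative for grouping).
pollen tricolpate: derived state 'yes' in Alpha and Epsilon only — synapomorphy for {Alpha, Epsilon}.
dermal ossicles (derived state 'no') is shared by all ingroup taxa — unites the whole ingroup.
Only Alpha, Delta, Epsilon, Gamma, and Zeta show the derived state 'yes' for forked tongue, supporting them as a clade.
enlarged canines: derived state 'yes' in Alpha, Epsilon, and Zeta only — synapomorphy for {Alpha, Epsilon, Zeta}.
dorsal spines: derived state 'no' in Alpha, Epsilon, Gamma, and Zeta only — synapomorphy for {Alpha, Epsilon, Gamma, Zeta}.
tarsal claw bifid: derived state 'no' in Delta only — an autapomorphy, so it tells us nothing about relationships among taxa.
Most parsimonious ingroup topology: (((Gamma,((Alpha,Epsilon),Zeta)),Delta),Beta).
The clade {Alpha, Epsilon} is supported by pollen tricolpate: its derived state 'yes' occurs in exactly those taxa and in no other taxon (including the outgroup).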